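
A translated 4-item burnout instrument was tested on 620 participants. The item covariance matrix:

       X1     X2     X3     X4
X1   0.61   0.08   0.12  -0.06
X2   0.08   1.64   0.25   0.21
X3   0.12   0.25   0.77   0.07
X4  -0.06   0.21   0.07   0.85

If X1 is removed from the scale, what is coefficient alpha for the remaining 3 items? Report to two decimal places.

Remaining items: X2, X3, X4 (k = 3).
ΣVar(i) = 1.64 + 0.77 + 0.85 = 3.26
total variance = 3.26 + 2 × 0.53 = 4.32
α (item deleted) = (3/2)·(1 − 3.26/4.32) = 0.37

α = 0.37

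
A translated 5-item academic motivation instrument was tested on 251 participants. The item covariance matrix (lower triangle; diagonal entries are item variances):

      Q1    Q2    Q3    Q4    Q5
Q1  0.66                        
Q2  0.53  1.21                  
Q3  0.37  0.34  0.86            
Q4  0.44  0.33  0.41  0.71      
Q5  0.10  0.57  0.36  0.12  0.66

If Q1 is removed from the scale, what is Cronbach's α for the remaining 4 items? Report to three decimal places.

Remaining items: Q2, Q3, Q4, Q5 (k = 4).
Σσᵢ² = 1.21 + 0.86 + 0.71 + 0.66 = 3.44
σ²_T = 3.44 + 2 × 2.13 = 7.70
α (item deleted) = (4/3)·(1 − 3.44/7.70) = 0.738

Cronbach's α = 0.738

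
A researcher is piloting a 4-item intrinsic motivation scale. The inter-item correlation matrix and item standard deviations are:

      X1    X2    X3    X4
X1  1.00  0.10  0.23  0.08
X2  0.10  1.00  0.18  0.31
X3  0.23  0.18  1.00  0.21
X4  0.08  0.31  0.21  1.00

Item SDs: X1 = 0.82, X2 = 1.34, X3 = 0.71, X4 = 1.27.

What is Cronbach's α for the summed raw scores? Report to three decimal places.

α = 0.462

Σσ²ᵢ = 0.82² + 1.34² + 0.71² + 1.27² = 4.5850
Covariances σ_ij = r_ij · s_i · s_j:
  σ(X1,X2) = 0.10 × 0.82 × 1.34 = 0.1099
  σ(X1,X3) = 0.23 × 0.82 × 0.71 = 0.1339
  σ(X1,X4) = 0.08 × 0.82 × 1.27 = 0.0833
  σ(X2,X3) = 0.18 × 1.34 × 0.71 = 0.1713
  σ(X2,X4) = 0.31 × 1.34 × 1.27 = 0.5276
  σ(X3,X4) = 0.21 × 0.71 × 1.27 = 0.1894
σ²_T = Σσ²ᵢ + 2·Σσ_ij = 4.5850 + 2 × 1.2154 = 7.0158
α = (4/3)·(1 − 4.5850/7.0158) = 0.462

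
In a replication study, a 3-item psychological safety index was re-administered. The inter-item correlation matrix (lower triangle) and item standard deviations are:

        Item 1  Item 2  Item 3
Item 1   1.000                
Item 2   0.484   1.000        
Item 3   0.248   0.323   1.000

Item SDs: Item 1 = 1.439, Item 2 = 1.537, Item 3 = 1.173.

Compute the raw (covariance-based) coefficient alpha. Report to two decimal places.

Σσ²ᵢ = 1.439² + 1.537² + 1.173² = 5.8090
Covariances σ_ij = r_ij · s_i · s_j:
  σ(Item 1,Item 2) = 0.484 × 1.439 × 1.537 = 1.0705
  σ(Item 1,Item 3) = 0.248 × 1.439 × 1.173 = 0.4186
  σ(Item 2,Item 3) = 0.323 × 1.537 × 1.173 = 0.5823
σ²_T = Σσ²ᵢ + 2·Σσ_ij = 5.8090 + 2 × 2.0714 = 9.9518
α = (3/2)·(1 − 5.8090/9.9518) = 0.62

coefficient alpha = 0.62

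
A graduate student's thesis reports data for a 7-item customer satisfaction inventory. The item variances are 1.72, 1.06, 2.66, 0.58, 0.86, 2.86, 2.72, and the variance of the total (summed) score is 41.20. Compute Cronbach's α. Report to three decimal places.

ΣVar(i) = 1.72 + 1.06 + 2.66 + 0.58 + 0.86 + 2.86 + 2.72 = 12.46
α = (k/(k−1))·(1 − ΣVar(i)/σ²_total) = (7/6)·(1 − 12.46/41.20) = 0.814

α = 0.814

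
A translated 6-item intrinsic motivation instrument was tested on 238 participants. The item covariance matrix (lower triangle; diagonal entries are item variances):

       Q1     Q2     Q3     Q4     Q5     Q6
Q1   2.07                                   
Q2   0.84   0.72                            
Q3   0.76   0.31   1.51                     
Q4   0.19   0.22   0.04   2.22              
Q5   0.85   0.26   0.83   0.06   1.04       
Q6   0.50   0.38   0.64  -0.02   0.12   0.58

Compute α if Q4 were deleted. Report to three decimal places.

α = 0.812

Remaining items: Q1, Q2, Q3, Q5, Q6 (k = 5).
ΣVar(i) = 2.07 + 0.72 + 1.51 + 1.04 + 0.58 = 5.92
Var(T) = 5.92 + 2 × 5.49 = 16.90
α (item deleted) = (5/4)·(1 − 5.92/16.90) = 0.812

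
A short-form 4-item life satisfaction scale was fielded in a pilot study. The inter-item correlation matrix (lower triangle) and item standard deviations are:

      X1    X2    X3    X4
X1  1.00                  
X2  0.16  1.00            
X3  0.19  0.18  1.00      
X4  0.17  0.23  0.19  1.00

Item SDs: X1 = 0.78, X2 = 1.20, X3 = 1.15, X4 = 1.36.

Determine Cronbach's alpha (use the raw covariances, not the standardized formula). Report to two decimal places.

α = 0.47

Σσ²ᵢ = 0.78² + 1.20² + 1.15² + 1.36² = 5.2205
Covariances σ_ij = r_ij · s_i · s_j:
  σ(X1,X2) = 0.16 × 0.78 × 1.20 = 0.1498
  σ(X1,X3) = 0.19 × 0.78 × 1.15 = 0.1704
  σ(X1,X4) = 0.17 × 0.78 × 1.36 = 0.1803
  σ(X2,X3) = 0.18 × 1.20 × 1.15 = 0.2484
  σ(X2,X4) = 0.23 × 1.20 × 1.36 = 0.3754
  σ(X3,X4) = 0.19 × 1.15 × 1.36 = 0.2972
σ²_T = Σσ²ᵢ + 2·Σσ_ij = 5.2205 + 2 × 1.4215 = 8.0635
α = (4/3)·(1 − 5.2205/8.0635) = 0.47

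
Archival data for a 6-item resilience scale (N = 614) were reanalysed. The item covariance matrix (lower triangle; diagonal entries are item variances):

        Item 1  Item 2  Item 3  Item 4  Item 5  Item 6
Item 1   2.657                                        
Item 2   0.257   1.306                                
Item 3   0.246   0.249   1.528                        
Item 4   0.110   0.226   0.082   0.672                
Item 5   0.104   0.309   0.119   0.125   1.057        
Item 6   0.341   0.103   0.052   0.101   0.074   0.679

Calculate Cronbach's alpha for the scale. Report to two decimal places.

Cronbach's alpha = 0.46

Σσ²ᵢ = 2.657 + 1.306 + 1.528 + 0.672 + 1.057 + 0.679 = 7.899
Sum of the distinct covariances = 2.498
σ²_T = 7.899 + 2 × 2.498 = 12.895
α = (k/(k−1))·(1 − Σσ²ᵢ/σ²_T) = (6/5)·(1 − 7.899/12.895) = 0.46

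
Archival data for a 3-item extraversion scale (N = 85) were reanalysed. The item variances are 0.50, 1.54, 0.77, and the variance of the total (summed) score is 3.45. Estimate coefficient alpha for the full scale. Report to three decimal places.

α = 0.278

ΣVar(i) = 0.50 + 1.54 + 0.77 = 2.81
α = (k/(k−1))·(1 − ΣVar(i)/σ²_total) = (3/2)·(1 − 2.81/3.45) = 0.278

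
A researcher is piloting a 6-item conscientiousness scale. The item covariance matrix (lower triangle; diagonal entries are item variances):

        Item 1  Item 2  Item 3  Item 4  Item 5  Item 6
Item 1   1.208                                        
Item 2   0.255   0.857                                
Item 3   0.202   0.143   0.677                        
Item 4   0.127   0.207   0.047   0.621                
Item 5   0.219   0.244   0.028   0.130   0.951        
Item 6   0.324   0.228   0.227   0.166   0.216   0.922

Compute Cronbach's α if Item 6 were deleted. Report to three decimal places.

Remaining items: Item 1, Item 2, Item 3, Item 4, Item 5 (k = 5).
Σσ²ᵢ = 1.208 + 0.857 + 0.677 + 0.621 + 0.951 = 4.314
σ²_total = 4.314 + 2 × 1.602 = 7.518
α (item deleted) = (5/4)·(1 − 4.314/7.518) = 0.533

Cronbach's α = 0.533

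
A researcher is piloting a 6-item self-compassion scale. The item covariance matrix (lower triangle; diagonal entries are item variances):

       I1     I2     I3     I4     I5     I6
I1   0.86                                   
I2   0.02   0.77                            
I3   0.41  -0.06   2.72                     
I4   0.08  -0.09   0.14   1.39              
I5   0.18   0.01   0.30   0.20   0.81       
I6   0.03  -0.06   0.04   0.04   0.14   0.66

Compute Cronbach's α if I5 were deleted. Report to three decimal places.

α = 0.183

Remaining items: I1, I2, I3, I4, I6 (k = 5).
Σσ²ᵢ = 0.86 + 0.77 + 2.72 + 1.39 + 0.66 = 6.40
σ²_T = 6.40 + 2 × 0.55 = 7.50
α (item deleted) = (5/4)·(1 − 6.40/7.50) = 0.183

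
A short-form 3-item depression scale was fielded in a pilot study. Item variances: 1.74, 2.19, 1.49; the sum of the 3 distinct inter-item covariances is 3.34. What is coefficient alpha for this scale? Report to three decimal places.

coefficient alpha = 0.828

Σσ²ᵢ = 1.74 + 2.19 + 1.49 = 5.42
Sum of distinct covariances = 3.34
Var(T) = Σσ²ᵢ + 2·Σcov = 5.42 + 2 × 3.34 = 12.10
α = (3/2)·(1 − 5.42/12.10) = 0.828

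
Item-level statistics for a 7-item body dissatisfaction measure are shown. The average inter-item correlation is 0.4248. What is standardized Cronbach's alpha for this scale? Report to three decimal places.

Standardized α = k·r̄ / (1 + (k−1)·r̄) = 7 × 0.4248 / (1 + 6 × 0.4248)
  = 2.9736 / 3.5488 = 0.838

standardized Cronbach's alpha = 0.838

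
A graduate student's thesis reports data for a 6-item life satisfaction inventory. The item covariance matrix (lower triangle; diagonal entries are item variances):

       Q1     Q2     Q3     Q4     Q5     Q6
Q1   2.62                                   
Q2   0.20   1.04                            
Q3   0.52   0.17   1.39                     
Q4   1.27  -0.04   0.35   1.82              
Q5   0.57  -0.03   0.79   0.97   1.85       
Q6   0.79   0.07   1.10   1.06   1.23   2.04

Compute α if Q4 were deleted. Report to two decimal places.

α = 0.68

Remaining items: Q1, Q2, Q3, Q5, Q6 (k = 5).
ΣVar(i) = 2.62 + 1.04 + 1.39 + 1.85 + 2.04 = 8.94
σ²_total = 8.94 + 2 × 5.41 = 19.76
α (item deleted) = (5/4)·(1 − 8.94/19.76) = 0.68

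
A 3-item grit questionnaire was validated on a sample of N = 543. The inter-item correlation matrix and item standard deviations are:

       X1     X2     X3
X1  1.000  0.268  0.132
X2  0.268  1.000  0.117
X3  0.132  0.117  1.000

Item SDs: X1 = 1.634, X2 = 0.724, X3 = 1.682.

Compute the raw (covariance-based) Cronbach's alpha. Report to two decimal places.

α = 0.32

Σσ²ᵢ = 1.634² + 0.724² + 1.682² = 6.0233
Covariances σ_ij = r_ij · s_i · s_j:
  σ(X1,X2) = 0.268 × 1.634 × 0.724 = 0.3170
  σ(X1,X3) = 0.132 × 1.634 × 1.682 = 0.3628
  σ(X2,X3) = 0.117 × 0.724 × 1.682 = 0.1425
σ²_T = Σσ²ᵢ + 2·Σσ_ij = 6.0233 + 2 × 0.8223 = 7.6679
α = (3/2)·(1 − 6.0233/7.6679) = 0.32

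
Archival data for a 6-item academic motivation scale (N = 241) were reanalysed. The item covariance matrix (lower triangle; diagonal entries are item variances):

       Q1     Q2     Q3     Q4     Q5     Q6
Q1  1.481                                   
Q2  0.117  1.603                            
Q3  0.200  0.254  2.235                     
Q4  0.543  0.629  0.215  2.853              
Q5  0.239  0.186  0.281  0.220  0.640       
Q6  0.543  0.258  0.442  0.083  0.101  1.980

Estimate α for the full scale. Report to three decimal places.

Σσᵢ² = 1.481 + 1.603 + 2.235 + 2.853 + 0.640 + 1.980 = 10.792
Σ_{i<j} σ_ij = 4.311
σ²_total = 10.792 + 2 × 4.311 = 19.414
α = (k/(k−1))·(1 − Σσᵢ²/σ²_total) = (6/5)·(1 − 10.792/19.414) = 0.533

α = 0.533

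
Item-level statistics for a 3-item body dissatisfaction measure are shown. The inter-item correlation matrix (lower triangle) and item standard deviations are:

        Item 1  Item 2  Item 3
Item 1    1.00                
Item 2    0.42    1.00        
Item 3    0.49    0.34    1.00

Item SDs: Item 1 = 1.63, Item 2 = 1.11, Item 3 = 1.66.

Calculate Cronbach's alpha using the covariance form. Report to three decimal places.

Σσ²ᵢ = 1.63² + 1.11² + 1.66² = 6.6446
Covariances σ_ij = r_ij · s_i · s_j:
  σ(Item 1,Item 2) = 0.42 × 1.63 × 1.11 = 0.7599
  σ(Item 1,Item 3) = 0.49 × 1.63 × 1.66 = 1.3258
  σ(Item 2,Item 3) = 0.34 × 1.11 × 1.66 = 0.6265
σ²_T = Σσ²ᵢ + 2·Σσ_ij = 6.6446 + 2 × 2.7122 = 12.0690
α = (3/2)·(1 − 6.6446/12.0690) = 0.674

Cronbach's alpha = 0.674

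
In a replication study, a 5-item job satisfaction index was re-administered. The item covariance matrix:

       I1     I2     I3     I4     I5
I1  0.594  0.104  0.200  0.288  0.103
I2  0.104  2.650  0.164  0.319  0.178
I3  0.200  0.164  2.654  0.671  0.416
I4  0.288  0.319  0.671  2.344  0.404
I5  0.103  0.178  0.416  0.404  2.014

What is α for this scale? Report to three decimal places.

α = 0.446

ΣVar(i) = 0.594 + 2.650 + 2.654 + 2.344 + 2.014 = 10.256
Σ_{i<j} σ_ij = 2.847
total variance = 10.256 + 2 × 2.847 = 15.950
α = (k/(k−1))·(1 − ΣVar(i)/total variance) = (5/4)·(1 − 10.256/15.950) = 0.446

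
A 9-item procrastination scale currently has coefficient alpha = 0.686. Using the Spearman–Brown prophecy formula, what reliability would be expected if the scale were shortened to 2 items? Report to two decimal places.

Length factor m = 2/9 = 0.2222
α' = m·α / (1 − (1−m)·α)
   = 2/9 × 0.686 / (1 − (1 − 2/9) × 0.686)
   = 0.1524 / 0.4664 = 0.33

predicted reliability = 0.33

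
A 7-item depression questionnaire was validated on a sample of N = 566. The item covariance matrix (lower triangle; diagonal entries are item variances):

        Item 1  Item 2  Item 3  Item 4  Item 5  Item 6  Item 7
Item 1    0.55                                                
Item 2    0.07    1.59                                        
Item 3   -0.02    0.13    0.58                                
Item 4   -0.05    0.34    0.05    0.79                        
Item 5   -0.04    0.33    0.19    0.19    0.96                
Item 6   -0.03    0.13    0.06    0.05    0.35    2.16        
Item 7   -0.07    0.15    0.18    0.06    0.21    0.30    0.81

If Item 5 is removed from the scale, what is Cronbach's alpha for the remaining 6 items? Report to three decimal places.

α = 0.353

Remaining items: Item 1, Item 2, Item 3, Item 4, Item 6, Item 7 (k = 6).
Σσ²ᵢ = 0.55 + 1.59 + 0.58 + 0.79 + 2.16 + 0.81 = 6.48
total variance = 6.48 + 2 × 1.35 = 9.18
α (item deleted) = (6/5)·(1 − 6.48/9.18) = 0.353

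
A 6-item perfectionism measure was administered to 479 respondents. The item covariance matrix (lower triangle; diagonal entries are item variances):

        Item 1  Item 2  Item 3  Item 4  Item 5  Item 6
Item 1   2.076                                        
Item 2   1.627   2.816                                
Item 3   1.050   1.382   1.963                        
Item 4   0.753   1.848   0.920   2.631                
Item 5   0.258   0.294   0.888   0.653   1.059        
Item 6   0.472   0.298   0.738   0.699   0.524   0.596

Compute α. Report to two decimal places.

α = 0.83

ΣVar(i) = 2.076 + 2.816 + 1.963 + 2.631 + 1.059 + 0.596 = 11.141
Sum of the distinct covariances = 12.404
σ²_total = 11.141 + 2 × 12.404 = 35.949
α = (k/(k−1))·(1 − ΣVar(i)/σ²_total) = (6/5)·(1 − 11.141/35.949) = 0.83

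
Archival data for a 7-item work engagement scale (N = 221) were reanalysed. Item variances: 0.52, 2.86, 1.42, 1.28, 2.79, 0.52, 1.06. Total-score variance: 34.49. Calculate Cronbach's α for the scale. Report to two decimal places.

Cronbach's α = 0.81

Σσ²ᵢ = 0.52 + 2.86 + 1.42 + 1.28 + 2.79 + 0.52 + 1.06 = 10.45
α = (k/(k−1))·(1 − Σσ²ᵢ/σ²_T) = (7/6)·(1 − 10.45/34.49) = 0.81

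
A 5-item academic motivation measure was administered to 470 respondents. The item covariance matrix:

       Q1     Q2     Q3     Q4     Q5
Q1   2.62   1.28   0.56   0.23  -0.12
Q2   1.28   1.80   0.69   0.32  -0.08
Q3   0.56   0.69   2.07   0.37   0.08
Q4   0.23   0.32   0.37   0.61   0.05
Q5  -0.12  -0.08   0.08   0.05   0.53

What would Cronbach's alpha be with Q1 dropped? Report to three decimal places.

Cronbach's alpha = 0.485

Remaining items: Q2, Q3, Q4, Q5 (k = 4).
Σσᵢ² = 1.80 + 2.07 + 0.61 + 0.53 = 5.01
Var(T) = 5.01 + 2 × 1.43 = 7.87
α (item deleted) = (4/3)·(1 − 5.01/7.87) = 0.485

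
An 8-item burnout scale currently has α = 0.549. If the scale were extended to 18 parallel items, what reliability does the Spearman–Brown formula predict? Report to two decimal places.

Length factor m = 18/8 = 2.2500
α' = m·α / (1 + (m−1)·α)
   = 18/8 × 0.549 / (1 + (18/8 − 1) × 0.549)
   = 1.2353 / 1.6863 = 0.73

predicted reliability = 0.73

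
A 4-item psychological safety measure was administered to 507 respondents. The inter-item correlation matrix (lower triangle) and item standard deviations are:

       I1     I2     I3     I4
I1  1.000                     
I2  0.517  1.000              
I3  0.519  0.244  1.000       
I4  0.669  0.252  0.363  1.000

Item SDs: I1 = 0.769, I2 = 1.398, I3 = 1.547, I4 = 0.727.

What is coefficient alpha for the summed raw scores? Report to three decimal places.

Σσ²ᵢ = 0.769² + 1.398² + 1.547² + 0.727² = 5.4675
Covariances σ_ij = r_ij · s_i · s_j:
  σ(I1,I2) = 0.517 × 0.769 × 1.398 = 0.5558
  σ(I1,I3) = 0.519 × 0.769 × 1.547 = 0.6174
  σ(I1,I4) = 0.669 × 0.769 × 0.727 = 0.3740
  σ(I2,I3) = 0.244 × 1.398 × 1.547 = 0.5277
  σ(I2,I4) = 0.252 × 1.398 × 0.727 = 0.2561
  σ(I3,I4) = 0.363 × 1.547 × 0.727 = 0.4083
σ²_T = Σσ²ᵢ + 2·Σσ_ij = 5.4675 + 2 × 2.7393 = 10.9461
α = (4/3)·(1 − 5.4675/10.9461) = 0.667

α = 0.667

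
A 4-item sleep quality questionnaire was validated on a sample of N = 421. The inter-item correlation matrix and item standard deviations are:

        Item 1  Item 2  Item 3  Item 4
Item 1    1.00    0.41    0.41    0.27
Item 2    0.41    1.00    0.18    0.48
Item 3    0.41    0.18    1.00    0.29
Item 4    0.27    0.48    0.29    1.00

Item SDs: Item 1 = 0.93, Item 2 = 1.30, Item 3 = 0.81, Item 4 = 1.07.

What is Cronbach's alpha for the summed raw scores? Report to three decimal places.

Cronbach's alpha = 0.667

Σσ²ᵢ = 0.93² + 1.30² + 0.81² + 1.07² = 4.3559
Covariances σ_ij = r_ij · s_i · s_j:
  σ(Item 1,Item 2) = 0.41 × 0.93 × 1.30 = 0.4957
  σ(Item 1,Item 3) = 0.41 × 0.93 × 0.81 = 0.3089
  σ(Item 1,Item 4) = 0.27 × 0.93 × 1.07 = 0.2687
  σ(Item 2,Item 3) = 0.18 × 1.30 × 0.81 = 0.1895
  σ(Item 2,Item 4) = 0.48 × 1.30 × 1.07 = 0.6677
  σ(Item 3,Item 4) = 0.29 × 0.81 × 1.07 = 0.2513
σ²_T = Σσ²ᵢ + 2·Σσ_ij = 4.3559 + 2 × 2.1818 = 8.7195
α = (4/3)·(1 − 4.3559/8.7195) = 0.667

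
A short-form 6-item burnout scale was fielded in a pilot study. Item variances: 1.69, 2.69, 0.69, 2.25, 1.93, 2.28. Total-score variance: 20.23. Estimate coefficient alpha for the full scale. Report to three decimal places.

coefficient alpha = 0.516

sum of item variances = 1.69 + 2.69 + 0.69 + 2.25 + 1.93 + 2.28 = 11.53
α = (k/(k−1))·(1 − sum of item variances/total variance) = (6/5)·(1 − 11.53/20.23) = 0.516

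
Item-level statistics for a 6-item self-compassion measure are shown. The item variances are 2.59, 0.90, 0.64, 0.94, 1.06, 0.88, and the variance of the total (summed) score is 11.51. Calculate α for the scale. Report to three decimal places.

Σσᵢ² = 2.59 + 0.90 + 0.64 + 0.94 + 1.06 + 0.88 = 7.01
α = (k/(k−1))·(1 − Σσᵢ²/σ²_T) = (6/5)·(1 − 7.01/11.51) = 0.469

α = 0.469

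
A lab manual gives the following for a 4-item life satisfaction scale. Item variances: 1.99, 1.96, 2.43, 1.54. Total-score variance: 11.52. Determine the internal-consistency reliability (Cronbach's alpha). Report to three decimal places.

sum of item variances = 1.99 + 1.96 + 2.43 + 1.54 = 7.92
α = (k/(k−1))·(1 − sum of item variances/total variance) = (4/3)·(1 − 7.92/11.52) = 0.417

α = 0.417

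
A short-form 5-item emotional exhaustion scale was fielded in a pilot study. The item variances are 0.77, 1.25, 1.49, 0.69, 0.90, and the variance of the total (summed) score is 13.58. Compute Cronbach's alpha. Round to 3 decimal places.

sum of item variances = 0.77 + 1.25 + 1.49 + 0.69 + 0.90 = 5.10
α = (k/(k−1))·(1 − sum of item variances/σ²_T) = (5/4)·(1 − 5.10/13.58) = 0.781

α = 0.781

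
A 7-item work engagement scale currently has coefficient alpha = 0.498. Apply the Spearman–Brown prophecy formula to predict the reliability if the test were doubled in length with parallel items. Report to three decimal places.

predicted reliability = 0.665

Length factor m = 2
α' = m·α / (1 + (m−1)·α)
   = 2 × 0.498 / (1 + (2 − 1) × 0.498)
   = 0.9960 / 1.4980 = 0.665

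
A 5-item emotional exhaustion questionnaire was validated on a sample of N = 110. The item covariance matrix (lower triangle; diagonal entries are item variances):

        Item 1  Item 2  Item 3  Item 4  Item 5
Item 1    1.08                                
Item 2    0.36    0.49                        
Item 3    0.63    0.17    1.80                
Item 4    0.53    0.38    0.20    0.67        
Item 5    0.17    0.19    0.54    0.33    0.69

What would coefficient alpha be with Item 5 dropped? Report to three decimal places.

Remaining items: Item 1, Item 2, Item 3, Item 4 (k = 4).
Σσᵢ² = 1.08 + 0.49 + 1.80 + 0.67 = 4.04
σ²_total = 4.04 + 2 × 2.27 = 8.58
α (item deleted) = (4/3)·(1 − 4.04/8.58) = 0.706

coefficient alpha = 0.706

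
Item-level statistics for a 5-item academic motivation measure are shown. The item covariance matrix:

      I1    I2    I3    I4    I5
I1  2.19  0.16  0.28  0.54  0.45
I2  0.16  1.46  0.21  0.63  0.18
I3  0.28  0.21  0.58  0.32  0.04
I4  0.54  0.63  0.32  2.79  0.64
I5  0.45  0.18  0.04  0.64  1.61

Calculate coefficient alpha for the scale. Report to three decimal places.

α = 0.555

ΣVar(i) = 2.19 + 1.46 + 0.58 + 2.79 + 1.61 = 8.63
Sum of the distinct covariances = 3.45
total variance = 8.63 + 2 × 3.45 = 15.53
α = (k/(k−1))·(1 − ΣVar(i)/total variance) = (5/4)·(1 − 8.63/15.53) = 0.555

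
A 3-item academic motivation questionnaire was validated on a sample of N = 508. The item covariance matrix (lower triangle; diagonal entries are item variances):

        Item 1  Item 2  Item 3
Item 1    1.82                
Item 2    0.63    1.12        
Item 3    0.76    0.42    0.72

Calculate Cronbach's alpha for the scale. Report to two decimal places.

α = 0.75

Σσ²ᵢ = 1.82 + 1.12 + 0.72 = 3.66
Sum of off-diagonal covariances = 1.81
σ²_T = 3.66 + 2 × 1.81 = 7.28
α = (k/(k−1))·(1 − Σσ²ᵢ/σ²_T) = (3/2)·(1 − 3.66/7.28) = 0.75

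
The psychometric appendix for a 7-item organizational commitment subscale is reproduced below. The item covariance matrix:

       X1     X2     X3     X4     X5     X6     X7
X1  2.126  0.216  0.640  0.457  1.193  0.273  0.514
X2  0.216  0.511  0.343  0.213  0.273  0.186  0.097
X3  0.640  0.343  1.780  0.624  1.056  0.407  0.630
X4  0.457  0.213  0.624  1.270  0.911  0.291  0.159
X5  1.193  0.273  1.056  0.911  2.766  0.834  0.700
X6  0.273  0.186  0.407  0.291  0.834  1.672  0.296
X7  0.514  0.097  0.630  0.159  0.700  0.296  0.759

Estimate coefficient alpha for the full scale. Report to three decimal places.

coefficient alpha = 0.764

Σσᵢ² = 2.126 + 0.511 + 1.780 + 1.270 + 2.766 + 1.672 + 0.759 = 10.884
Σ_{i<j} σ_ij = 10.313
Var(T) = 10.884 + 2 × 10.313 = 31.510
α = (k/(k−1))·(1 − Σσᵢ²/Var(T)) = (7/6)·(1 − 10.884/31.510) = 0.764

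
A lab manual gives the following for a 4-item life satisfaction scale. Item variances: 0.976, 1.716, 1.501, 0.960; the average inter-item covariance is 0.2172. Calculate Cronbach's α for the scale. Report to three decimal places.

Σσ²ᵢ = 0.976 + 1.716 + 1.501 + 0.960 = 5.153
Sum of the 6 distinct covariances = 6 × 0.2172 = 1.3032
total variance = Σσ²ᵢ + 2·Σcov = 5.153 + 2 × 1.3032 = 7.7594
α = (4/3)·(1 − 5.153/7.7594) = 0.448

α = 0.448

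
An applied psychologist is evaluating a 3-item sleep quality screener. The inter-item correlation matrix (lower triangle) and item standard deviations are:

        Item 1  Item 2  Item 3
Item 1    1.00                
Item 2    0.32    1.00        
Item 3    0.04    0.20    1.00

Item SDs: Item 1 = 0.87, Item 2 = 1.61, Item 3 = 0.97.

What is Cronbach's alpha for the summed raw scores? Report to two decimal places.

Σσ²ᵢ = 0.87² + 1.61² + 0.97² = 4.2899
Covariances σ_ij = r_ij · s_i · s_j:
  σ(Item 1,Item 2) = 0.32 × 0.87 × 1.61 = 0.4482
  σ(Item 1,Item 3) = 0.04 × 0.87 × 0.97 = 0.0338
  σ(Item 2,Item 3) = 0.20 × 1.61 × 0.97 = 0.3123
σ²_T = Σσ²ᵢ + 2·Σσ_ij = 4.2899 + 2 × 0.7943 = 5.8785
α = (3/2)·(1 − 4.2899/5.8785) = 0.41

α = 0.41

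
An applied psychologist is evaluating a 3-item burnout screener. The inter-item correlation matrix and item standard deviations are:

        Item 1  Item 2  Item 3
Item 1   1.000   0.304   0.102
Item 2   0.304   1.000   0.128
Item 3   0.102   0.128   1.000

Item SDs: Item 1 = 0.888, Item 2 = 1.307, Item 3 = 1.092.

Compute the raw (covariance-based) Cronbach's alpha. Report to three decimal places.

Cronbach's alpha = 0.384

Σσ²ᵢ = 0.888² + 1.307² + 1.092² = 3.6893
Covariances σ_ij = r_ij · s_i · s_j:
  σ(Item 1,Item 2) = 0.304 × 0.888 × 1.307 = 0.3528
  σ(Item 1,Item 3) = 0.102 × 0.888 × 1.092 = 0.0989
  σ(Item 2,Item 3) = 0.128 × 1.307 × 1.092 = 0.1827
σ²_T = Σσ²ᵢ + 2·Σσ_ij = 3.6893 + 2 × 0.6344 = 4.9581
α = (3/2)·(1 − 3.6893/4.9581) = 0.384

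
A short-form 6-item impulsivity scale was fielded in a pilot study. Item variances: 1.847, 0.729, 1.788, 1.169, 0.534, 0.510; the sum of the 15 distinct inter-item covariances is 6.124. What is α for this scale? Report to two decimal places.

α = 0.78

Σσᵢ² = 1.847 + 0.729 + 1.788 + 1.169 + 0.534 + 0.510 = 6.577
Sum of distinct covariances = 6.124
σ²_total = Σσᵢ² + 2·Σcov = 6.577 + 2 × 6.124 = 18.825
α = (6/5)·(1 − 6.577/18.825) = 0.78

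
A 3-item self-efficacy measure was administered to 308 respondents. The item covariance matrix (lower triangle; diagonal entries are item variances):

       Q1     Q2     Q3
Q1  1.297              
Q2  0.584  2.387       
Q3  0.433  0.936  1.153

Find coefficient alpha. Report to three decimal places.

α = 0.670

sum of item variances = 1.297 + 2.387 + 1.153 = 4.837
Σ_{i<j} σ_ij = 1.953
Var(T) = 4.837 + 2 × 1.953 = 8.743
α = (k/(k−1))·(1 − sum of item variances/Var(T)) = (3/2)·(1 − 4.837/8.743) = 0.670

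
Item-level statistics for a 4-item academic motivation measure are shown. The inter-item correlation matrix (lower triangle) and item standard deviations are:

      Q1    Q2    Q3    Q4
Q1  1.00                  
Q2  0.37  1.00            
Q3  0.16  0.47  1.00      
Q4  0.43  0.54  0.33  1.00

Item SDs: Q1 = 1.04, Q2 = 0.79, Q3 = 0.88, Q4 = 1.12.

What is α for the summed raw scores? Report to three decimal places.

Σσ²ᵢ = 1.04² + 0.79² + 0.88² + 1.12² = 3.7345
Covariances σ_ij = r_ij · s_i · s_j:
  σ(Q1,Q2) = 0.37 × 1.04 × 0.79 = 0.3040
  σ(Q1,Q3) = 0.16 × 1.04 × 0.88 = 0.1464
  σ(Q1,Q4) = 0.43 × 1.04 × 1.12 = 0.5009
  σ(Q2,Q3) = 0.47 × 0.79 × 0.88 = 0.3267
  σ(Q2,Q4) = 0.54 × 0.79 × 1.12 = 0.4778
  σ(Q3,Q4) = 0.33 × 0.88 × 1.12 = 0.3252
σ²_T = Σσ²ᵢ + 2·Σσ_ij = 3.7345 + 2 × 2.0810 = 7.8965
α = (4/3)·(1 − 3.7345/7.8965) = 0.703

α = 0.703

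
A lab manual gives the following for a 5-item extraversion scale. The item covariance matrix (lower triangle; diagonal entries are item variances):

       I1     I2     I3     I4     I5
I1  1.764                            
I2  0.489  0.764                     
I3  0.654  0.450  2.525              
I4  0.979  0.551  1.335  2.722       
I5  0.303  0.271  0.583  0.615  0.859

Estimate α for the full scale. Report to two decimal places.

ΣVar(i) = 1.764 + 0.764 + 2.525 + 2.722 + 0.859 = 8.634
Σ_{i<j} σ_ij = 6.230
total variance = 8.634 + 2 × 6.230 = 21.094
α = (k/(k−1))·(1 − ΣVar(i)/total variance) = (5/4)·(1 − 8.634/21.094) = 0.74

α = 0.74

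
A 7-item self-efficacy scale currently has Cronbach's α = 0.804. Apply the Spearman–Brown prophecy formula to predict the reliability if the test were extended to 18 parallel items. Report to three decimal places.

Length factor m = 18/7 = 2.5714
α' = m·α / (1 + (m−1)·α)
   = 18/7 × 0.804 / (1 + (18/7 − 1) × 0.804)
   = 2.0674 / 2.2634 = 0.913

predicted reliability = 0.913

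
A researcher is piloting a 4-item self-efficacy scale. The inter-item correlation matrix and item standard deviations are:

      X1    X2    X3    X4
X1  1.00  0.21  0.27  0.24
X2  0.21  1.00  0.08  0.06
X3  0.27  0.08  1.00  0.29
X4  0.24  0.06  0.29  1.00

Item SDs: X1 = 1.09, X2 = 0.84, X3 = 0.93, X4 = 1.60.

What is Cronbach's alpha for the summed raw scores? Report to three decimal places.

Σσ²ᵢ = 1.09² + 0.84² + 0.93² + 1.60² = 5.3186
Covariances σ_ij = r_ij · s_i · s_j:
  σ(X1,X2) = 0.21 × 1.09 × 0.84 = 0.1923
  σ(X1,X3) = 0.27 × 1.09 × 0.93 = 0.2737
  σ(X1,X4) = 0.24 × 1.09 × 1.60 = 0.4186
  σ(X2,X3) = 0.08 × 0.84 × 0.93 = 0.0625
  σ(X2,X4) = 0.06 × 0.84 × 1.60 = 0.0806
  σ(X3,X4) = 0.29 × 0.93 × 1.60 = 0.4315
σ²_T = Σσ²ᵢ + 2·Σσ_ij = 5.3186 + 2 × 1.4592 = 8.2370
α = (4/3)·(1 − 5.3186/8.2370) = 0.472

Cronbach's alpha = 0.472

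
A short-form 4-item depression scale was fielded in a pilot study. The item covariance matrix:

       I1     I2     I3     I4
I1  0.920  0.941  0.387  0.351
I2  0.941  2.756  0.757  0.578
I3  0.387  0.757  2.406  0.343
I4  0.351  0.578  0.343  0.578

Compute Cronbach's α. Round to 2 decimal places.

Σσᵢ² = 0.920 + 2.756 + 2.406 + 0.578 = 6.660
Sum of the distinct covariances = 3.357
σ²_total = 6.660 + 2 × 3.357 = 13.374
α = (k/(k−1))·(1 − Σσᵢ²/σ²_total) = (4/3)·(1 − 6.660/13.374) = 0.67

α = 0.67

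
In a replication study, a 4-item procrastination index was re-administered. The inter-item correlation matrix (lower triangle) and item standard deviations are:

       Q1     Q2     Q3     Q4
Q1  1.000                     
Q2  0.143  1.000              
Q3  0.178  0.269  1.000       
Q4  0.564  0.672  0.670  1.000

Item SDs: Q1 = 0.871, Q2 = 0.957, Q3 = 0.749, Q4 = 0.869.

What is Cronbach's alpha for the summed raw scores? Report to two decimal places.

Σσ²ᵢ = 0.871² + 0.957² + 0.749² + 0.869² = 2.9907
Covariances σ_ij = r_ij · s_i · s_j:
  σ(Q1,Q2) = 0.143 × 0.871 × 0.957 = 0.1192
  σ(Q1,Q3) = 0.178 × 0.871 × 0.749 = 0.1161
  σ(Q1,Q4) = 0.564 × 0.871 × 0.869 = 0.4269
  σ(Q2,Q3) = 0.269 × 0.957 × 0.749 = 0.1928
  σ(Q2,Q4) = 0.672 × 0.957 × 0.869 = 0.5589
  σ(Q3,Q4) = 0.670 × 0.749 × 0.869 = 0.4361
σ²_T = Σσ²ᵢ + 2·Σσ_ij = 2.9907 + 2 × 1.8500 = 6.6907
α = (4/3)·(1 − 2.9907/6.6907) = 0.74

α = 0.74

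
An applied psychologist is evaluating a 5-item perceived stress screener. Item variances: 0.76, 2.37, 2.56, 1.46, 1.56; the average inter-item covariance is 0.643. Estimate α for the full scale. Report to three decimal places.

ΣVar(i) = 0.76 + 2.37 + 2.56 + 1.46 + 1.56 = 8.71
Sum of the 10 distinct covariances = 10 × 0.643 = 6.430
σ²_T = ΣVar(i) + 2·Σcov = 8.71 + 2 × 6.430 = 21.570
α = (5/4)·(1 − 8.71/21.570) = 0.745

α = 0.745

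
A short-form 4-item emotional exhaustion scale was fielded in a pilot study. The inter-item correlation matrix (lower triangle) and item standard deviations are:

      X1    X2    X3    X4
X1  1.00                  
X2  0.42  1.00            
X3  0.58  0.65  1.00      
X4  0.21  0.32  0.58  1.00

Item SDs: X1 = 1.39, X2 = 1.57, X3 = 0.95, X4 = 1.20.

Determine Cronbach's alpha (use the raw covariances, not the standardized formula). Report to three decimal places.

Σσ²ᵢ = 1.39² + 1.57² + 0.95² + 1.20² = 6.7395
Covariances σ_ij = r_ij · s_i · s_j:
  σ(X1,X2) = 0.42 × 1.39 × 1.57 = 0.9166
  σ(X1,X3) = 0.58 × 1.39 × 0.95 = 0.7659
  σ(X1,X4) = 0.21 × 1.39 × 1.20 = 0.3503
  σ(X2,X3) = 0.65 × 1.57 × 0.95 = 0.9695
  σ(X2,X4) = 0.32 × 1.57 × 1.20 = 0.6029
  σ(X3,X4) = 0.58 × 0.95 × 1.20 = 0.6612
σ²_T = Σσ²ᵢ + 2·Σσ_ij = 6.7395 + 2 × 4.2664 = 15.2723
α = (4/3)·(1 − 6.7395/15.2723) = 0.745

α = 0.745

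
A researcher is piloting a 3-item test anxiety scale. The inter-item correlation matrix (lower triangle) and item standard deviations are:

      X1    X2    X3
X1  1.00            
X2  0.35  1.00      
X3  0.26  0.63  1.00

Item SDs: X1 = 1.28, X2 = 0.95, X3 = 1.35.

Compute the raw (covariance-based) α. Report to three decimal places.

α = 0.653

Σσ²ᵢ = 1.28² + 0.95² + 1.35² = 4.3634
Covariances σ_ij = r_ij · s_i · s_j:
  σ(X1,X2) = 0.35 × 1.28 × 0.95 = 0.4256
  σ(X1,X3) = 0.26 × 1.28 × 1.35 = 0.4493
  σ(X2,X3) = 0.63 × 0.95 × 1.35 = 0.8080
σ²_T = Σσ²ᵢ + 2·Σσ_ij = 4.3634 + 2 × 1.6829 = 7.7292
α = (3/2)·(1 − 4.3634/7.7292) = 0.653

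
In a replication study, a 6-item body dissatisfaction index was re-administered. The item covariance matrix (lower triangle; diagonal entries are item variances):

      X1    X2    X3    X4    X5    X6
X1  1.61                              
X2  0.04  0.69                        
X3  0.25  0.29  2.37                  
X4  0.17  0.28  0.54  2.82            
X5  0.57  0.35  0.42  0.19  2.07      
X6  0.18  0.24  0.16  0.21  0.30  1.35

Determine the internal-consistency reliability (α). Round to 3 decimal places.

Σσ²ᵢ = 1.61 + 0.69 + 2.37 + 2.82 + 2.07 + 1.35 = 10.91
Sum of the distinct covariances = 4.19
total variance = 10.91 + 2 × 4.19 = 19.29
α = (k/(k−1))·(1 − Σσ²ᵢ/total variance) = (6/5)·(1 − 10.91/19.29) = 0.521

α = 0.521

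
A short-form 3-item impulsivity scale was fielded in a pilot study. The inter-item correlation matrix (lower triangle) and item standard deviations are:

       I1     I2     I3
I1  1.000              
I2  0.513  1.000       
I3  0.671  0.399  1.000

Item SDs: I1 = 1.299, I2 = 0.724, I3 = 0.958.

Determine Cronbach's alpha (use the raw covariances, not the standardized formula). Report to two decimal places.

α = 0.76

Σσ²ᵢ = 1.299² + 0.724² + 0.958² = 3.1293
Covariances σ_ij = r_ij · s_i · s_j:
  σ(I1,I2) = 0.513 × 1.299 × 0.724 = 0.4825
  σ(I1,I3) = 0.671 × 1.299 × 0.958 = 0.8350
  σ(I2,I3) = 0.399 × 0.724 × 0.958 = 0.2767
σ²_T = Σσ²ᵢ + 2·Σσ_ij = 3.1293 + 2 × 1.5942 = 6.3177
α = (3/2)·(1 − 3.1293/6.3177) = 0.76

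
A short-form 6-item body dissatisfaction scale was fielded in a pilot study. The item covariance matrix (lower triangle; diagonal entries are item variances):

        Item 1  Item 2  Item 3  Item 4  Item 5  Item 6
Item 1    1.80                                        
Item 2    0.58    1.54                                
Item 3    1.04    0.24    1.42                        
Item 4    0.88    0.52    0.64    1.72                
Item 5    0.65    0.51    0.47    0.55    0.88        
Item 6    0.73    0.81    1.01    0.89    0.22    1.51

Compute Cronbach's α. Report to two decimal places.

Σσ²ᵢ = 1.80 + 1.54 + 1.42 + 1.72 + 0.88 + 1.51 = 8.87
Sum of the distinct covariances = 9.74
σ²_total = 8.87 + 2 × 9.74 = 28.35
α = (k/(k−1))·(1 − Σσ²ᵢ/σ²_total) = (6/5)·(1 − 8.87/28.35) = 0.82

α = 0.82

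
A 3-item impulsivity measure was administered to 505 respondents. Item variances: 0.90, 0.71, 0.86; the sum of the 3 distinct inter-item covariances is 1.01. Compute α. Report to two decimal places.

Σσᵢ² = 0.90 + 0.71 + 0.86 = 2.47
Sum of distinct covariances = 1.01
Var(T) = Σσᵢ² + 2·Σcov = 2.47 + 2 × 1.01 = 4.49
α = (3/2)·(1 − 2.47/4.49) = 0.67

α = 0.67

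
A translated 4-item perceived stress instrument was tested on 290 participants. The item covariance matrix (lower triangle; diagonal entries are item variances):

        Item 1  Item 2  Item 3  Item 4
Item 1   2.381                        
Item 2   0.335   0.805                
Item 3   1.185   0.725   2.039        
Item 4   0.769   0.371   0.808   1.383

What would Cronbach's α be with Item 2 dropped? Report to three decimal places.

Remaining items: Item 1, Item 3, Item 4 (k = 3).
Σσ²ᵢ = 2.381 + 2.039 + 1.383 = 5.803
σ²_total = 5.803 + 2 × 2.762 = 11.327
α (item deleted) = (3/2)·(1 − 5.803/11.327) = 0.732

Cronbach's α = 0.732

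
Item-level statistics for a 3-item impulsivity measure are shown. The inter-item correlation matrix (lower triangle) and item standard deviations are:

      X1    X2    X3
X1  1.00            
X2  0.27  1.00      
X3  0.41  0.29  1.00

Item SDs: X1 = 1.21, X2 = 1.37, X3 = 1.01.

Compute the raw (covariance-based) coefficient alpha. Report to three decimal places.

Σσ²ᵢ = 1.21² + 1.37² + 1.01² = 4.3611
Covariances σ_ij = r_ij · s_i · s_j:
  σ(X1,X2) = 0.27 × 1.21 × 1.37 = 0.4476
  σ(X1,X3) = 0.41 × 1.21 × 1.01 = 0.5011
  σ(X2,X3) = 0.29 × 1.37 × 1.01 = 0.4013
σ²_T = Σσ²ᵢ + 2·Σσ_ij = 4.3611 + 2 × 1.3500 = 7.0611
α = (3/2)·(1 − 4.3611/7.0611) = 0.574

α = 0.574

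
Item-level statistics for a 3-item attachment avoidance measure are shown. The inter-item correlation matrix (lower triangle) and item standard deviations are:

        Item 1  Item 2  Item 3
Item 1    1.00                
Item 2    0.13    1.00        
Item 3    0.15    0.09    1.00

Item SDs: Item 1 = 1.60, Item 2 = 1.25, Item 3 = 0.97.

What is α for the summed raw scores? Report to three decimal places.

Σσ²ᵢ = 1.60² + 1.25² + 0.97² = 5.0634
Covariances σ_ij = r_ij · s_i · s_j:
  σ(Item 1,Item 2) = 0.13 × 1.60 × 1.25 = 0.2600
  σ(Item 1,Item 3) = 0.15 × 1.60 × 0.97 = 0.2328
  σ(Item 2,Item 3) = 0.09 × 1.25 × 0.97 = 0.1091
σ²_T = Σσ²ᵢ + 2·Σσ_ij = 5.0634 + 2 × 0.6019 = 6.2672
α = (3/2)·(1 − 5.0634/6.2672) = 0.288

α = 0.288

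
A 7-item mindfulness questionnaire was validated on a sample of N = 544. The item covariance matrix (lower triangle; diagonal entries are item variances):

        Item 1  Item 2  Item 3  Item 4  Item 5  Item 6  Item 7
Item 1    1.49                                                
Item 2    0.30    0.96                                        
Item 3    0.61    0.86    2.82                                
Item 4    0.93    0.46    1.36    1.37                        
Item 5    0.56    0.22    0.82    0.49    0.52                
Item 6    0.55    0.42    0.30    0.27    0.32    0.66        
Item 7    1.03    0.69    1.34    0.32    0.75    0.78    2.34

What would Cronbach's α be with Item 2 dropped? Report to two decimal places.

α = 0.83

Remaining items: Item 1, Item 3, Item 4, Item 5, Item 6, Item 7 (k = 6).
Σσ²ᵢ = 1.49 + 2.82 + 1.37 + 0.52 + 0.66 + 2.34 = 9.20
σ²_total = 9.20 + 2 × 10.43 = 30.06
α (item deleted) = (6/5)·(1 − 9.20/30.06) = 0.83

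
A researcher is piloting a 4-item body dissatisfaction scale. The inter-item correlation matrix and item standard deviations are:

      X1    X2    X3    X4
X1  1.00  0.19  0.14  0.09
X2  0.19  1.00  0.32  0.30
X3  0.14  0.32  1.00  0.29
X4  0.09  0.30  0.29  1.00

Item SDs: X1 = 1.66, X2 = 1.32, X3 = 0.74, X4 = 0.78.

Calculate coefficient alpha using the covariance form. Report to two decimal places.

Σσ²ᵢ = 1.66² + 1.32² + 0.74² + 0.78² = 5.6540
Covariances σ_ij = r_ij · s_i · s_j:
  σ(X1,X2) = 0.19 × 1.66 × 1.32 = 0.4163
  σ(X1,X3) = 0.14 × 1.66 × 0.74 = 0.1720
  σ(X1,X4) = 0.09 × 1.66 × 0.78 = 0.1165
  σ(X2,X3) = 0.32 × 1.32 × 0.74 = 0.3126
  σ(X2,X4) = 0.30 × 1.32 × 0.78 = 0.3089
  σ(X3,X4) = 0.29 × 0.74 × 0.78 = 0.1674
σ²_T = Σσ²ᵢ + 2·Σσ_ij = 5.6540 + 2 × 1.4937 = 8.6414
α = (4/3)·(1 − 5.6540/8.6414) = 0.46

coefficient alpha = 0.46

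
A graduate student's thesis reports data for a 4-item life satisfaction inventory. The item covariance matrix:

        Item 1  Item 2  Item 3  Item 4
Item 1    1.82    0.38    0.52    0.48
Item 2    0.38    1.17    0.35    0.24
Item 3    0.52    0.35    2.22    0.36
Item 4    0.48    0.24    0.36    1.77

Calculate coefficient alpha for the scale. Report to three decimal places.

α = 0.534

sum of item variances = 1.82 + 1.17 + 2.22 + 1.77 = 6.98
Sum of the distinct covariances = 2.33
total variance = 6.98 + 2 × 2.33 = 11.64
α = (k/(k−1))·(1 − sum of item variances/total variance) = (4/3)·(1 − 6.98/11.64) = 0.534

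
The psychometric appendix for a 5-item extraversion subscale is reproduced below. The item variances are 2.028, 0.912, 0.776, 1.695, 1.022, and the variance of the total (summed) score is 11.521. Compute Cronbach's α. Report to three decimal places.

Cronbach's α = 0.552

Σσᵢ² = 2.028 + 0.912 + 0.776 + 1.695 + 1.022 = 6.433
α = (k/(k−1))·(1 − Σσᵢ²/σ²_T) = (5/4)·(1 − 6.433/11.521) = 0.552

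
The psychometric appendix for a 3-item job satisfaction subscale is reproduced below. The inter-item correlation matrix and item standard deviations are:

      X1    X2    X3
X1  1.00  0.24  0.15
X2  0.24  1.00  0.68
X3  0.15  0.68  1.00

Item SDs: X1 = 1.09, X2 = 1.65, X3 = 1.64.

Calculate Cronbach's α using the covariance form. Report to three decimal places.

Σσ²ᵢ = 1.09² + 1.65² + 1.64² = 6.6002
Covariances σ_ij = r_ij · s_i · s_j:
  σ(X1,X2) = 0.24 × 1.09 × 1.65 = 0.4316
  σ(X1,X3) = 0.15 × 1.09 × 1.64 = 0.2681
  σ(X2,X3) = 0.68 × 1.65 × 1.64 = 1.8401
σ²_T = Σσ²ᵢ + 2·Σσ_ij = 6.6002 + 2 × 2.5398 = 11.6798
α = (3/2)·(1 − 6.6002/11.6798) = 0.652

Cronbach's α = 0.652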